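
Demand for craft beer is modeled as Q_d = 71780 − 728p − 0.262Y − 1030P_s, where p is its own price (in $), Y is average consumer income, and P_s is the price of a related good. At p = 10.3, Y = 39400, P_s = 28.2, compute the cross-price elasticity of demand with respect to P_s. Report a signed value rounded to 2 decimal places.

At the given values, Q_d = 71780 − 728(10.3) − 0.262(39400) − 1030(28.2) = 24912.8.
∂Q_d/∂P_s = -1030.
E = (-1030) × (28.2/24912.8) = -1.1659…

-1.17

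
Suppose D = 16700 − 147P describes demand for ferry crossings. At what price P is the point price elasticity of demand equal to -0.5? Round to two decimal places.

37.87

Ed = −147P/(16700 − 147P). Set this equal to -0.5:
147P = 0.5·(16700 − 147P) ⇒ 147P(1 + 0.5) = 0.5·16700
P = 0.5·16700 / (147·1.5) = 37.8684…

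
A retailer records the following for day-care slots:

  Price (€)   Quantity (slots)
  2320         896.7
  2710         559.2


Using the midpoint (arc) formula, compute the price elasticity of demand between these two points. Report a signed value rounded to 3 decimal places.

%ΔQ = (559.2 − 896.7) / [(896.7 + 559.2)/2] = -337.5/727.95 = -0.463630…
%ΔP = (2710 − 2320) / [(2320 + 2710)/2] = 390/2515 = 0.155069…
Arc Ed = %ΔQ / %ΔP = (-337.5/727.95) / (390/2515) = -2.98982…

-2.990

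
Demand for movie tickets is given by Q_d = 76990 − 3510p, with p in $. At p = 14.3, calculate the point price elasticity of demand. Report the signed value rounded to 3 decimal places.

-1.873

dQ_d/dp = −3510. At p = 14.3, Q_d = 76990 − 3510(14.3) = 26797.
Ed = (dQ_d/dp)·(p/Q_d) = −3510 × (14.3/26797) = -1.87308…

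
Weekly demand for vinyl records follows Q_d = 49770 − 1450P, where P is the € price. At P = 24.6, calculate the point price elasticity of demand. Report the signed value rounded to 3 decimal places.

dQ_d/dP = −1450. At P = 24.6, Q_d = 49770 − 1450(24.6) = 14100.
Ed = (dQ_d/dP)·(P/Q_d) = −1450 × (24.6/14100) = -2.52978…

-2.530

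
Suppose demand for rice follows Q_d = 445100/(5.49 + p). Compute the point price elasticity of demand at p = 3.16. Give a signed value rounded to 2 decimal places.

dQ_d/dp = −445100/(5.49 + p)² = -5948.75. At p = 3.16, Q_d = 51456.6.
Ed = (dQ_d/dp)·(p/Q_d) = (-5948.75) × (3.16/51456.6) = -0.3653…

-0.37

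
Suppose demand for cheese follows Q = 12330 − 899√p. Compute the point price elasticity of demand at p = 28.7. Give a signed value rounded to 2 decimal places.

-0.32

dQ/dp = −899/(2√p) = -83.9052. At p = 28.7, Q = 7513.84.
Ed = (dQ/dp)·(p/Q) = (-83.9052) × (28.7/7513.84) = -0.3204…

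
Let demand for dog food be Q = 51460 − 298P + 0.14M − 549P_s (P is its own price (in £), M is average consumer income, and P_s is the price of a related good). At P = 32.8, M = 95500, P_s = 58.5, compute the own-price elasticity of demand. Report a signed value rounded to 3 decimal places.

-0.426

At the given values, Q = 51460 − 298(32.8) + 0.14(95500) − 549(58.5) = 22939.1.
∂Q/∂P = −298.
E = (-298) × (32.8/22939.1) = -0.42610…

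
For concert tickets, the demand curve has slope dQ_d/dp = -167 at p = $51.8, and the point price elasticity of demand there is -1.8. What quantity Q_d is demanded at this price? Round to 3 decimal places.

Ed = (dQ_d/dp)·(p/Q_d) ⇒ Q_d = (dQ_d/dp)·p/Ed = (-167)·51.8/(-1.8) = 4805.88888…

4805.889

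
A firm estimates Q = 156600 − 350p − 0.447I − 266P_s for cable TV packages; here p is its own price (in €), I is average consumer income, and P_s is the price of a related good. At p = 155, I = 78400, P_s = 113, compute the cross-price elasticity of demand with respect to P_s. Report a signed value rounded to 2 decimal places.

At the given values, Q = 156600 − 350(155) − 0.447(78400) − 266(113) = 37247.2.
∂Q/∂P_s = -266.
E = (-266) × (113/37247.2) = -0.8069…

-0.81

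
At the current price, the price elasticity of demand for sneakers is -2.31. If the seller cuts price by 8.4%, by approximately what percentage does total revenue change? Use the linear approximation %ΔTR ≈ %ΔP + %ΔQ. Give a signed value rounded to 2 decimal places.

%ΔQ ≈ Ed × %ΔP = (-2.31) × (-8.4%) = +19.4040%
%ΔTR ≈ %ΔP + %ΔQ = (-8.4%) + (+19.4040%) = +11.0040%

+11.00%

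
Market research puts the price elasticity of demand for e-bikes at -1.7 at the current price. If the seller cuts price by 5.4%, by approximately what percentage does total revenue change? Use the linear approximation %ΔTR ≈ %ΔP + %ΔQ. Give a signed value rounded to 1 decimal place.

+3.8%

%ΔQ ≈ Ed × %ΔP = (-1.7) × (-5.4%) = +9.1800%
%ΔTR ≈ %ΔP + %ΔQ = (-5.4%) + (+9.1800%) = +3.7800%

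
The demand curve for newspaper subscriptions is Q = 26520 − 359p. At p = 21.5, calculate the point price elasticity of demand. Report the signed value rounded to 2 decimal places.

dQ/dp = −359. At p = 21.5, Q = 26520 − 359(21.5) = 18801.5.
Ed = (dQ/dp)·(p/Q) = −359 × (21.5/18801.5) = -0.4105…

-0.41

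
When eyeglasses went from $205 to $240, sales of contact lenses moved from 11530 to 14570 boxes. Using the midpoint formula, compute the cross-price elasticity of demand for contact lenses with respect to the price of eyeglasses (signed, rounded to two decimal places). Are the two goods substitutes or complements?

1.48; substitutes

%ΔQ_{contact lenses} = (14570 − 11530)/avg = 3040/13050 = 0.232950…
%ΔP_{eyeglasses} = (240 − 205)/avg = 35/222.5 = 0.157303…
E_cross = (3040/13050) / (35/222.5) = 1.4808…
E_cross > 0 ⇒ the goods are substitutes.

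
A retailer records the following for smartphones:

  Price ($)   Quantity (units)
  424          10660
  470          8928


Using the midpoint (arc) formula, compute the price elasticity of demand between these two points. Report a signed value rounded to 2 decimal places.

%ΔQ = (8928 − 10660) / [(10660 + 8928)/2] = -1732/9794 = -0.176842…
%ΔP = (470 − 424) / [(424 + 470)/2] = 46/447 = 0.102908…
Arc Ed = %ΔQ / %ΔP = (-1732/9794) / (46/447) = -1.7184…

-1.72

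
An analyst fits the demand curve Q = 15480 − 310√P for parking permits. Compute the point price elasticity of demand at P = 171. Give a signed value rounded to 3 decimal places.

dQ/dP = −310/(2√P) = -11.8531. At P = 171, Q = 11426.2.
Ed = (dQ/dP)·(P/Q) = (-11.8531) × (171/11426.2) = -0.17738…

-0.177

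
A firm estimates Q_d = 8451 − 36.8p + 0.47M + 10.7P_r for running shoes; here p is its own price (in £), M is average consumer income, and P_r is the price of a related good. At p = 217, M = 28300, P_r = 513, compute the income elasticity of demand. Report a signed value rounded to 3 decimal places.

0.691

At the given values, Q_d = 8451 − 36.8(217) + 0.47(28300) + 10.7(513) = 19255.5.
∂Q_d/∂M = 0.47.
E = (0.47) × (28300/19255.5) = 0.69076…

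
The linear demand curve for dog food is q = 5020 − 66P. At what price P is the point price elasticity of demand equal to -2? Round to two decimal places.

Ed = −66P/(5020 − 66P). Set this equal to -2:
66P = 2·(5020 − 66P) ⇒ 66P(1 + 2) = 2·5020
P = 2·5020 / (66·3) = 50.7070…

50.71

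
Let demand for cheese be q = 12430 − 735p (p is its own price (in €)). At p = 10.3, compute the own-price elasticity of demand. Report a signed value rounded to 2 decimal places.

At the given values, q = 12430 − 735(10.3) = 4859.5.
∂q/∂p = −735.
E = (-735) × (10.3/4859.5) = -1.5578…

-1.56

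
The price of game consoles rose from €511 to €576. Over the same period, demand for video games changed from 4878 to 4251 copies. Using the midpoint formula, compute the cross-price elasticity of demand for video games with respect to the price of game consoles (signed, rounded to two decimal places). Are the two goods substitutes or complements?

%ΔQ_{video games} = (4251 − 4878)/avg = -627/4564.5 = -0.137364…
%ΔP_{game consoles} = (576 − 511)/avg = 65/543.5 = 0.119595…
E_cross = (-627/4564.5) / (65/543.5) = -1.1485…
E_cross < 0 ⇒ the goods are complements.

-1.15; complements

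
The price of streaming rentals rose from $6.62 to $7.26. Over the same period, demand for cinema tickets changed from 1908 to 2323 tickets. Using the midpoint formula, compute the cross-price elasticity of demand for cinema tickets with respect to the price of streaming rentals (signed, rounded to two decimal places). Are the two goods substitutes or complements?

2.13; substitutes

%ΔQ_{cinema tickets} = (2323 − 1908)/avg = 415/2115.5 = 0.196171…
%ΔP_{streaming rentals} = (7.26 − 6.62)/avg = 0.64/6.94 = 0.092219…
E_cross = (415/2115.5) / (0.64/6.94) = 2.1272…
E_cross > 0 ⇒ the goods are substitutes.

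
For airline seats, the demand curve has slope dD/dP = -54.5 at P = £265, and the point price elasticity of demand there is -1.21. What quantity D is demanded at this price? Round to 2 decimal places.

11935.95

Ed = (dD/dP)·(P/D) ⇒ D = (dD/dP)·P/Ed = (-54.5)·265/(-1.21) = 11935.9504…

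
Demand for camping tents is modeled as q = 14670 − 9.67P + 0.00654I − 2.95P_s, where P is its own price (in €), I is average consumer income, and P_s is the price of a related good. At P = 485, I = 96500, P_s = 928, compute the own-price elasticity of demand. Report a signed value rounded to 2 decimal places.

At the given values, q = 14670 − 9.67(485) + 0.00654(96500) − 2.95(928) = 7873.56.
∂q/∂P = −9.67.
E = (-9.67) × (485/7873.56) = -0.5956…

-0.60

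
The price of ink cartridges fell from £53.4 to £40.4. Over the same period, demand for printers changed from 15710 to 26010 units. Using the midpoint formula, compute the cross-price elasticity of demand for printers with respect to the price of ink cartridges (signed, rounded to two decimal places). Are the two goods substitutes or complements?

%ΔQ_{printers} = (26010 − 15710)/avg = 10300/20860 = 0.493767…
%ΔP_{ink cartridges} = (40.4 − 53.4)/avg = -13/46.9 = -0.277185…
E_cross = (10300/20860) / (-13/46.9) = -1.7813…
E_cross < 0 ⇒ the goods are complements.

-1.78; complements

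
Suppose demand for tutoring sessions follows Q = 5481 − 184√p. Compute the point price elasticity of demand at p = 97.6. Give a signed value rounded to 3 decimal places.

dQ/dp = −184/(2√p) = -9.31243. At p = 97.6, Q = 3663.21.
Ed = (dQ/dp)·(p/Q) = (-9.31243) × (97.6/3663.21) = -0.24811…

-0.248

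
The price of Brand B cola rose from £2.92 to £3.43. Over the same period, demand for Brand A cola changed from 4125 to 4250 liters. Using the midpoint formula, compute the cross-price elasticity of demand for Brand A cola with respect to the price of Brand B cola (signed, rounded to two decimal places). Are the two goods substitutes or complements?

0.19; substitutes

%ΔQ_{Brand A cola} = (4250 − 4125)/avg = 125/4187.5 = 0.029850…
%ΔP_{Brand B cola} = (3.43 − 2.92)/avg = 0.51/3.175 = 0.160629…
E_cross = (125/4187.5) / (0.51/3.175) = 0.1858…
E_cross > 0 ⇒ the goods are substitutes.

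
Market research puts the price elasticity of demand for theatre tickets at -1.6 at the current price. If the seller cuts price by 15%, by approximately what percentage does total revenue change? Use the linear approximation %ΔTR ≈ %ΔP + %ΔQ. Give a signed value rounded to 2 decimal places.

%ΔQ ≈ Ed × %ΔP = (-1.6) × (-15%) = +24.0000%
%ΔTR ≈ %ΔP + %ΔQ = (-15%) + (+24.0000%) = +9.0000%

+9.00%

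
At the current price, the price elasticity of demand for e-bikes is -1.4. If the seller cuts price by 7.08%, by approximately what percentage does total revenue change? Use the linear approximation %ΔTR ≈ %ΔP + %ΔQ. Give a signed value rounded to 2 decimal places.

%ΔQ ≈ Ed × %ΔP = (-1.4) × (-7.08%) = +9.9120%
%ΔTR ≈ %ΔP + %ΔQ = (-7.08%) + (+9.9120%) = +2.8320%

+2.83%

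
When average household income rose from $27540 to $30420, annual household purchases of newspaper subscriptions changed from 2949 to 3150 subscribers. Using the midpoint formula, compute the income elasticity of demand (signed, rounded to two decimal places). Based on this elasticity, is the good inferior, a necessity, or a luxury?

%ΔQ = (3150 − 2949)/[( 2949 + 3150)/2] = 201/3049.5 = 0.065912…
%ΔIncome = (30420 − 27540)/[( 27540 + 30420)/2] = 2880/28980 = 0.099378…
E_income = (201/3049.5) / (2880/28980) = 0.6632…
0 < E_income < 1 ⇒ normal good, necessity.

0.66; necessity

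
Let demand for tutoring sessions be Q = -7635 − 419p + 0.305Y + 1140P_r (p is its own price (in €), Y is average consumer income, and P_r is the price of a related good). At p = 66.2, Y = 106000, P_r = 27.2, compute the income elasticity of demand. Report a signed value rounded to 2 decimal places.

At the given values, Q = -7635 − 419(66.2) + 0.305(106000) + 1140(27.2) = 27965.2.
∂Q/∂Y = 0.305.
E = (0.305) × (106000/27965.2) = 1.1560…

1.16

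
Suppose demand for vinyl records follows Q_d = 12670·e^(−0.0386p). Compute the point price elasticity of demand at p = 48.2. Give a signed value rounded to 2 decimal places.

-1.86

dQ_d/dp = −0.0386·Q_d = -76.094. At p = 48.2, Q_d = 1971.35.
Ed = (dQ_d/dp)·(p/Q_d) = (-76.094) × (48.2/1971.35) = -1.8605…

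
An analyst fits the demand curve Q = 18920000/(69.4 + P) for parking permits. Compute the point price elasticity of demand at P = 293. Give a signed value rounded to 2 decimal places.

dQ/dP = −18920000/(69.4 + P)² = -144.06. At P = 293, Q = 52207.5.
Ed = (dQ/dP)·(P/Q) = (-144.06) × (293/52207.5) = -0.8084…

-0.81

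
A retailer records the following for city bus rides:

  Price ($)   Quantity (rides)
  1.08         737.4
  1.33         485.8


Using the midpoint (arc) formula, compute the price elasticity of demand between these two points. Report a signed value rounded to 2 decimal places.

%ΔQ = (485.8 − 737.4) / [(737.4 + 485.8)/2] = -251.6/611.6 = -0.411379…
%ΔP = (1.33 − 1.08) / [(1.08 + 1.33)/2] = 0.25/1.205 = 0.207468…
Arc Ed = %ΔQ / %ΔP = (-251.6/611.6) / (0.25/1.205) = -1.9828…

-1.98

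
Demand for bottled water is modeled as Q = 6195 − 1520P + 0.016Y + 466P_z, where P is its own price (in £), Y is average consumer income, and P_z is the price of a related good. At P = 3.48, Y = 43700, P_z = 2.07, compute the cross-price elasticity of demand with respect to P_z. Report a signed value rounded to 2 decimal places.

0.38

At the given values, Q = 6195 − 1520(3.48) + 0.016(43700) + 466(2.07) = 2569.22.
∂Q/∂P_z = 466.
E = (466) × (2.07/2569.22) = 0.3754…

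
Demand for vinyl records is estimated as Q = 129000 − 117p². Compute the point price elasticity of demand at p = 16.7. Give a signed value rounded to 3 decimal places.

dQ/dp = −2·117·p = -3907.8. At p = 16.7, Q = 96369.87.
Ed = (dQ/dp)·(p/Q) = (-3907.8) × (16.7/96369.87) = -0.67718…

-0.677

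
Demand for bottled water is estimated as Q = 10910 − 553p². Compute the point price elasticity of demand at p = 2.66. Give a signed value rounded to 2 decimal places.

dQ/dp = −2·553·p = -2941.96. At p = 2.66, Q = 6997.1932.
Ed = (dQ/dp)·(p/Q) = (-2941.96) × (2.66/6997.1932) = -1.1183…

-1.12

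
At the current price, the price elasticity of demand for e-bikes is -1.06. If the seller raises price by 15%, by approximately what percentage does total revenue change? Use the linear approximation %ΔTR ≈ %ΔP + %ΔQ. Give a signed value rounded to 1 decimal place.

-0.9%

%ΔQ ≈ Ed × %ΔP = (-1.06) × (+15%) = -15.9000%
%ΔTR ≈ %ΔP + %ΔQ = (+15%) + (-15.9000%) = -0.9000%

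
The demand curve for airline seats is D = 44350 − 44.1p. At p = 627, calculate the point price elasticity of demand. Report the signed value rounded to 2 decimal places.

dD/dp = −44.1. At p = 627, D = 44350 − 44.1(627) = 16699.3.
Ed = (dD/dp)·(p/D) = −44.1 × (627/16699.3) = -1.6557…

-1.66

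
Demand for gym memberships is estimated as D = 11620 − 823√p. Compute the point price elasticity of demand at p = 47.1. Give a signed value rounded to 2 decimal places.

dD/dp = −823/(2√p) = -59.9597. At p = 47.1, D = 5971.8.
Ed = (dD/dp)·(p/D) = (-59.9597) × (47.1/5971.8) = -0.4729…

-0.47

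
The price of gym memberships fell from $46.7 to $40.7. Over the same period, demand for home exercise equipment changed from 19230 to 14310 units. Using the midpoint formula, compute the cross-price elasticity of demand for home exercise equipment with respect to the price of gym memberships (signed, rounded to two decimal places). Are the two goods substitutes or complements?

2.14; substitutes

%ΔQ_{home exercise equipment} = (14310 − 19230)/avg = -4920/16770 = -0.293381…
%ΔP_{gym memberships} = (40.7 − 46.7)/avg = -6/43.7 = -0.137299…
E_cross = (-4920/16770) / (-6/43.7) = 2.1367…
E_cross > 0 ⇒ the goods are substitutes.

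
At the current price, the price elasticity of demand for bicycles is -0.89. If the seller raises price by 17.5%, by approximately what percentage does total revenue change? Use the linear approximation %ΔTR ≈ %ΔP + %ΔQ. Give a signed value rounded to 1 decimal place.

+1.9%

%ΔQ ≈ Ed × %ΔP = (-0.89) × (+17.5%) = -15.5750%
%ΔTR ≈ %ΔP + %ΔQ = (+17.5%) + (-15.5750%) = +1.9250%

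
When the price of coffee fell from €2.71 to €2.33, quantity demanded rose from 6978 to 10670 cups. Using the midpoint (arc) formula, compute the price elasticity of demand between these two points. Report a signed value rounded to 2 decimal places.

-2.77

%ΔQ = (10670 − 6978) / [(6978 + 10670)/2] = 3692/8824 = 0.418404…
%ΔP = (2.33 − 2.71) / [(2.71 + 2.33)/2] = -0.38/2.52 = -0.150793…
Arc Ed = %ΔQ / %ΔP = (3692/8824) / (-0.38/2.52) = -2.7746…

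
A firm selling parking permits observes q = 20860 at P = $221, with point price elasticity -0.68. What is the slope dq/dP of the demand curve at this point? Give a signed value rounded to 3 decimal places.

-64.185

Ed = (dq/dP)·(P/q) ⇒ dq/dP = Ed·q/P = (-0.68)·20860/221 = -64.18461…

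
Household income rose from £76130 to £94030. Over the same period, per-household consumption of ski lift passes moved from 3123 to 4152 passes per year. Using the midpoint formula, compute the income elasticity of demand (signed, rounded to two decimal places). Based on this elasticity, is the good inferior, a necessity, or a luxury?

%ΔQ = (4152 − 3123)/[( 3123 + 4152)/2] = 1029/3637.5 = 0.282886…
%ΔIncome = (94030 − 76130)/[( 76130 + 94030)/2] = 17900/85080 = 0.210390…
E_income = (1029/3637.5) / (17900/85080) = 1.3445…
E_income > 1 ⇒ normal good, luxury.

1.34; luxury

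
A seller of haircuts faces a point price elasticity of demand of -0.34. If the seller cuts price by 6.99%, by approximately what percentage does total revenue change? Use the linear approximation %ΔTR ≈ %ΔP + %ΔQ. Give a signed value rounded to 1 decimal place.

-4.6%

%ΔQ ≈ Ed × %ΔP = (-0.34) × (-6.99%) = +2.3766%
%ΔTR ≈ %ΔP + %ΔQ = (-6.99%) + (+2.3766%) = -4.6134%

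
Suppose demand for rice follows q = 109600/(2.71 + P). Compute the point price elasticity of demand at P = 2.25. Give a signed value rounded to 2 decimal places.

-0.45

dq/dP = −109600/(2.71 + P)² = -4454.99. At P = 2.25, q = 22096.8.
Ed = (dq/dP)·(P/q) = (-4454.99) × (2.25/22096.8) = -0.4536…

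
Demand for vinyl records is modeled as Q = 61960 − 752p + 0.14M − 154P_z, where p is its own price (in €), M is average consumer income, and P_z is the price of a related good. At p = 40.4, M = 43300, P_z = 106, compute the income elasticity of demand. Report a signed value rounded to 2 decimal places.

At the given values, Q = 61960 − 752(40.4) + 0.14(43300) − 154(106) = 21317.2.
∂Q/∂M = 0.14.
E = (0.14) × (43300/21317.2) = 0.2843…

0.28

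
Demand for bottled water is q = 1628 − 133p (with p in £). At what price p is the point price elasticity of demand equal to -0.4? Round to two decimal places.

3.50

Ed = −133p/(1628 − 133p). Set this equal to -0.4:
133p = 0.4·(1628 − 133p) ⇒ 133p(1 + 0.4) = 0.4·1628
p = 0.4·1628 / (133·1.4) = 3.4973…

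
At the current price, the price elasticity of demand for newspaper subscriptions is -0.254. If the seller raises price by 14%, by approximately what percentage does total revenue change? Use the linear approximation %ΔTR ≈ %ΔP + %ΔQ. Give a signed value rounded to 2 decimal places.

+10.44%

%ΔQ ≈ Ed × %ΔP = (-0.254) × (+14%) = -3.5560%
%ΔTR ≈ %ΔP + %ΔQ = (+14%) + (-3.5560%) = +10.4440%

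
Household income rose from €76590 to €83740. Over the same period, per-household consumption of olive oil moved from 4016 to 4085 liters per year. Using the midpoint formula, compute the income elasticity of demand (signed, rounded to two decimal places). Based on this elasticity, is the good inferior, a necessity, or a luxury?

0.19; necessity

%ΔQ = (4085 − 4016)/[( 4016 + 4085)/2] = 69/4050.5 = 0.017034…
%ΔIncome = (83740 − 76590)/[( 76590 + 83740)/2] = 7150/80165 = 0.089191…
E_income = (69/4050.5) / (7150/80165) = 0.1909…
0 < E_income < 1 ⇒ normal good, necessity.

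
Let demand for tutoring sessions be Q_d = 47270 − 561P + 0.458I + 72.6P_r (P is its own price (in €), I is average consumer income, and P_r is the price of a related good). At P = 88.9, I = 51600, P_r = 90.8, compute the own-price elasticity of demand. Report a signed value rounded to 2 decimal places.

-1.81

At the given values, Q_d = 47270 − 561(88.9) + 0.458(51600) + 72.6(90.8) = 27621.98.
∂Q_d/∂P = −561.
E = (-561) × (88.9/27621.98) = -1.8055…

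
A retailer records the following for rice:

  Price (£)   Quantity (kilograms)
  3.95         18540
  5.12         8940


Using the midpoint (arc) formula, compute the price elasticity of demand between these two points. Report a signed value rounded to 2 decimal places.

-2.71

%ΔQ = (8940 − 18540) / [(18540 + 8940)/2] = -9600/13740 = -0.698689…
%ΔP = (5.12 − 3.95) / [(3.95 + 5.12)/2] = 1.17/4.535 = 0.257993…
Arc Ed = %ΔQ / %ΔP = (-9600/13740) / (1.17/4.535) = -2.7081…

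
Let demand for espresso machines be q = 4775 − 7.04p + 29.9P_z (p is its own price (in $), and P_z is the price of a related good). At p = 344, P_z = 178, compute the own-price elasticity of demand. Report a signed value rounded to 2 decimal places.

-0.32

At the given values, q = 4775 − 7.04(344) + 29.9(178) = 7675.44.
∂q/∂p = −7.04.
E = (-7.04) × (344/7675.44) = -0.3155…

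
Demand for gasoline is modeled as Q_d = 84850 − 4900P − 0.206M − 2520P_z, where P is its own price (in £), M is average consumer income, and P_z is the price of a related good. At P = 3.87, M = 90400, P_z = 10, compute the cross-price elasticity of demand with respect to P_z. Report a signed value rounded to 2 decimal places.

-1.14

At the given values, Q_d = 84850 − 4900(3.87) − 0.206(90400) − 2520(10) = 22064.6.
∂Q_d/∂P_z = -2520.
E = (-2520) × (10/22064.6) = -1.1421…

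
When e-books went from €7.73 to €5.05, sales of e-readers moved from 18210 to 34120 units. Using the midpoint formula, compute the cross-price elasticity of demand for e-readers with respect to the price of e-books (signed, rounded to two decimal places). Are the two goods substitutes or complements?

-1.45; complements

%ΔQ_{e-readers} = (34120 − 18210)/avg = 15910/26165 = 0.608064…
%ΔP_{e-books} = (5.05 − 7.73)/avg = -2.68/6.39 = -0.419405…
E_cross = (15910/26165) / (-2.68/6.39) = -1.4498…
E_cross < 0 ⇒ the goods are complements.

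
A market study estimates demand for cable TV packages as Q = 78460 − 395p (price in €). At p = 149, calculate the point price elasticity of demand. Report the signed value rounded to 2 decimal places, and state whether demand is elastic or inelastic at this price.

dQ/dp = −395. At p = 149, Q = 78460 − 395(149) = 19605.
Ed = (dQ/dp)·(p/Q) = −395 × (149/19605) = -3.0020…
|Ed| = 3.00 > 1, so demand is elastic.

-3.00; elastic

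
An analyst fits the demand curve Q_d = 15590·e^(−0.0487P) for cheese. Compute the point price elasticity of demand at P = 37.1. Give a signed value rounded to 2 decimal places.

dQ_d/dP = −0.0487·Q_d = -124.654. At P = 37.1, Q_d = 2559.62.
Ed = (dQ_d/dP)·(P/Q_d) = (-124.654) × (37.1/2559.62) = -1.8067…

-1.81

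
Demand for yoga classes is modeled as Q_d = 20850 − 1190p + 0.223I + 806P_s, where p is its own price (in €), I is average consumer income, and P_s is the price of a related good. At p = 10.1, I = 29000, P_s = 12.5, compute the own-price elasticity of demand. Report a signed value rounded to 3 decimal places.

At the given values, Q_d = 20850 − 1190(10.1) + 0.223(29000) + 806(12.5) = 25373.
∂Q_d/∂p = −1190.
E = (-1190) × (10.1/25373) = -0.47369…

-0.474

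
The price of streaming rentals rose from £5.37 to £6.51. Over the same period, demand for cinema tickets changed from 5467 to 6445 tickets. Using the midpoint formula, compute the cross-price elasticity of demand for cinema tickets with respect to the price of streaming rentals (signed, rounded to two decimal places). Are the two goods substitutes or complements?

0.86; substitutes

%ΔQ_{cinema tickets} = (6445 − 5467)/avg = 978/5956 = 0.164204…
%ΔP_{streaming rentals} = (6.51 − 5.37)/avg = 1.14/5.94 = 0.191919…
E_cross = (978/5956) / (1.14/5.94) = 0.8555…
E_cross > 0 ⇒ the goods are substitutes.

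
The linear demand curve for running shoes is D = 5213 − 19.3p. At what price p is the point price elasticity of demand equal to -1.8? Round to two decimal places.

173.64

Ed = −19.3p/(5213 − 19.3p). Set this equal to -1.8:
19.3p = 1.8·(5213 − 19.3p) ⇒ 19.3p(1 + 1.8) = 1.8·5213
p = 1.8·5213 / (19.3·2.8) = 173.6380…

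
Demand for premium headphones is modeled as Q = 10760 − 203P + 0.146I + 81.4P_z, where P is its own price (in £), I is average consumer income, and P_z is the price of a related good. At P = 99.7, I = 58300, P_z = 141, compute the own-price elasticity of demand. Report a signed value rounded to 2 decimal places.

At the given values, Q = 10760 − 203(99.7) + 0.146(58300) + 81.4(141) = 10510.1.
∂Q/∂P = −203.
E = (-203) × (99.7/10510.1) = -1.9256…

-1.93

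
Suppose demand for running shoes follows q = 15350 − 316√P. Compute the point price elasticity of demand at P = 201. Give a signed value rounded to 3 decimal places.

-0.206

dq/dP = −316/(2√P) = -11.1445. At P = 201, q = 10869.9.
Ed = (dq/dP)·(P/q) = (-11.1445) × (201/10869.9) = -0.20607…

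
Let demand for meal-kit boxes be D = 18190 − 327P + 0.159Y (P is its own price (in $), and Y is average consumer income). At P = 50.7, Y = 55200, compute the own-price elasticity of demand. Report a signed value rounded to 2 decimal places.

At the given values, D = 18190 − 327(50.7) + 0.159(55200) = 10387.9.
∂D/∂P = −327.
E = (-327) × (50.7/10387.9) = -1.5959…

-1.60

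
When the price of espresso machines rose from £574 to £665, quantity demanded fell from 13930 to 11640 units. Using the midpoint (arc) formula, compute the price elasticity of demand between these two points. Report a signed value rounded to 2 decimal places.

%ΔQ = (11640 − 13930) / [(13930 + 11640)/2] = -2290/12785 = -0.179116…
%ΔP = (665 − 574) / [(574 + 665)/2] = 91/619.5 = 0.146892…
Arc Ed = %ΔQ / %ΔP = (-2290/12785) / (91/619.5) = -1.2193…

-1.22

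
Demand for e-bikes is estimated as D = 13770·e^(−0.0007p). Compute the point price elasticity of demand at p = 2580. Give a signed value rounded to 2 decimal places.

dD/dp = −0.0007·D = -1.58378. At p = 2580, D = 2262.55.
Ed = (dD/dp)·(p/D) = (-1.58378) × (2580/2262.55) = -1.806

-1.81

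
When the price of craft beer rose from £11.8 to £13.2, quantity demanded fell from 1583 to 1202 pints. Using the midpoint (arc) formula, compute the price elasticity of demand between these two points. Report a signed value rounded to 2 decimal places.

-2.44

%ΔQ = (1202 − 1583) / [(1583 + 1202)/2] = -381/1392.5 = -0.273608…
%ΔP = (13.2 − 11.8) / [(11.8 + 13.2)/2] = 1.4/12.5 = 0.112
Arc Ed = %ΔQ / %ΔP = (-381/1392.5) / (1.4/12.5) = -2.4429…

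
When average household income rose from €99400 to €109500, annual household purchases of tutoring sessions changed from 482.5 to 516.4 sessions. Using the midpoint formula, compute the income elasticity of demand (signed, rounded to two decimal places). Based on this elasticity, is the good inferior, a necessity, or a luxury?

%ΔQ = (516.4 − 482.5)/[( 482.5 + 516.4)/2] = 33.9/499.45 = 0.067874…
%ΔIncome = (109500 − 99400)/[( 99400 + 109500)/2] = 10100/104450 = 0.096696…
E_income = (33.9/499.45) / (10100/104450) = 0.7019…
0 < E_income < 1 ⇒ normal good, necessity.

0.70; necessity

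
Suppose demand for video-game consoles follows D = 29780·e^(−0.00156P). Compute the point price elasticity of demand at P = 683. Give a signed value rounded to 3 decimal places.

-1.065

dD/dP = −0.00156·D = -16.0073. At P = 683, D = 10261.1.
Ed = (dD/dP)·(P/D) = (-16.0073) × (683/10261.1) = -1.06548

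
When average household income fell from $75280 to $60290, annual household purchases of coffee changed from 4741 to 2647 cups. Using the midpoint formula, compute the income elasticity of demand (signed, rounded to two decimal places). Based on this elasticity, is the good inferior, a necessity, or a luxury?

%ΔQ = (2647 − 4741)/[( 4741 + 2647)/2] = -2094/3694 = -0.566865…
%ΔIncome = (60290 − 75280)/[( 75280 + 60290)/2] = -14990/67785 = -0.221140…
E_income = (-2094/3694) / (-14990/67785) = 2.5633…
E_income > 1 ⇒ normal good, luxury.

2.56; luxury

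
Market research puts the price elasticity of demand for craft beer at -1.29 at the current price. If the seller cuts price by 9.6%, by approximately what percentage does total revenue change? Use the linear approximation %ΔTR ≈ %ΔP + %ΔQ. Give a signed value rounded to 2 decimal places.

+2.78%

%ΔQ ≈ Ed × %ΔP = (-1.29) × (-9.6%) = +12.3840%
%ΔTR ≈ %ΔP + %ΔQ = (-9.6%) + (+12.3840%) = +2.7840%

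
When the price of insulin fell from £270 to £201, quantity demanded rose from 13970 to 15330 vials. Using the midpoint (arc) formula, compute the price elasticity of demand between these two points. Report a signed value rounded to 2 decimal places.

%ΔQ = (15330 − 13970) / [(13970 + 15330)/2] = 1360/14650 = 0.092832…
%ΔP = (201 − 270) / [(270 + 201)/2] = -69/235.5 = -0.292993…
Arc Ed = %ΔQ / %ΔP = (1360/14650) / (-69/235.5) = -0.3168…

-0.32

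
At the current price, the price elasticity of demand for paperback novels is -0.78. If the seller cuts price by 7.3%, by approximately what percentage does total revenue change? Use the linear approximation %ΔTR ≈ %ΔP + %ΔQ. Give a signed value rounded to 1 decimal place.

-1.6%

%ΔQ ≈ Ed × %ΔP = (-0.78) × (-7.3%) = +5.6940%
%ΔTR ≈ %ΔP + %ΔQ = (-7.3%) + (+5.6940%) = -1.6060%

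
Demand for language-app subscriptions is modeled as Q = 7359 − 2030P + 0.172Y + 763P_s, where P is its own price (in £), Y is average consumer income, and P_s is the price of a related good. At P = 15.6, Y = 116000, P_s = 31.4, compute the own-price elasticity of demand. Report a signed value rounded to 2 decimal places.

At the given values, Q = 7359 − 2030(15.6) + 0.172(116000) + 763(31.4) = 19601.2.
∂Q/∂P = −2030.
E = (-2030) × (15.6/19601.2) = -1.6156…

-1.62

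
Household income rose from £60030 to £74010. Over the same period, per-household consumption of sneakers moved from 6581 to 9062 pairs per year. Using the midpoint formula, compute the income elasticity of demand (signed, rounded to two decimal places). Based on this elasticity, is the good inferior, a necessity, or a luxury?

%ΔQ = (9062 − 6581)/[( 6581 + 9062)/2] = 2481/7821.5 = 0.317202…
%ΔIncome = (74010 − 60030)/[( 60030 + 74010)/2] = 13980/67020 = 0.208594…
E_income = (2481/7821.5) / (13980/67020) = 1.5206…
E_income > 1 ⇒ normal good, luxury.

1.52; luxury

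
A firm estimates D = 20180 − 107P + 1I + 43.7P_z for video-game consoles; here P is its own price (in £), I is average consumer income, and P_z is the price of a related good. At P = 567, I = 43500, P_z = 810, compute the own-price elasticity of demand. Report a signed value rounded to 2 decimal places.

At the given values, D = 20180 − 107(567) + 1(43500) + 43.7(810) = 38408.
∂D/∂P = −107.
E = (-107) × (567/38408) = -1.5795…

-1.58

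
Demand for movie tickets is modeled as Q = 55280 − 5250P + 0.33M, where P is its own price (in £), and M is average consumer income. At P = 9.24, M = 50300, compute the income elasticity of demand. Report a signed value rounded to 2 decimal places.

0.71

At the given values, Q = 55280 − 5250(9.24) + 0.33(50300) = 23369.
∂Q/∂M = 0.33.
E = (0.33) × (50300/23369) = 0.7102…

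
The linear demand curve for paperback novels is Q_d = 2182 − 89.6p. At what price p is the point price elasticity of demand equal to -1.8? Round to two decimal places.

15.66

Ed = −89.6p/(2182 − 89.6p). Set this equal to -1.8:
89.6p = 1.8·(2182 − 89.6p) ⇒ 89.6p(1 + 1.8) = 1.8·2182
p = 1.8·2182 / (89.6·2.8) = 15.6552…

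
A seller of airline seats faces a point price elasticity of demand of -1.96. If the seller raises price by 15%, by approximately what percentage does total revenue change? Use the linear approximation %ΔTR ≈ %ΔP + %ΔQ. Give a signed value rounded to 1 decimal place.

%ΔQ ≈ Ed × %ΔP = (-1.96) × (+15%) = -29.4000%
%ΔTR ≈ %ΔP + %ΔQ = (+15%) + (-29.4000%) = -14.4000%

-14.4%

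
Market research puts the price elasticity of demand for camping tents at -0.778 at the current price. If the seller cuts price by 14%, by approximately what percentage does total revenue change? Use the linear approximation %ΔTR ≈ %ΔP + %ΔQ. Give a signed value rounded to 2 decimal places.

%ΔQ ≈ Ed × %ΔP = (-0.778) × (-14%) = +10.8920%
%ΔTR ≈ %ΔP + %ΔQ = (-14%) + (+10.8920%) = -3.1080%

-3.11%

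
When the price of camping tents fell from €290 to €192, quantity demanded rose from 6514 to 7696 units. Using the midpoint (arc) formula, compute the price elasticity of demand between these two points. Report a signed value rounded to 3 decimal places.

%ΔQ = (7696 − 6514) / [(6514 + 7696)/2] = 1182/7105 = 0.166361…
%ΔP = (192 − 290) / [(290 + 192)/2] = -98/241 = -0.406639…
Arc Ed = %ΔQ / %ΔP = (1182/7105) / (-98/241) = -0.40911…

-0.409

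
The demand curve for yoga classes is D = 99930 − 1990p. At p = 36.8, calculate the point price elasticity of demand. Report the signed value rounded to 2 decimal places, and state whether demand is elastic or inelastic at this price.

-2.74; elastic

dD/dp = −1990. At p = 36.8, D = 99930 − 1990(36.8) = 26698.
Ed = (dD/dp)·(p/D) = −1990 × (36.8/26698) = -2.7429…
|Ed| = 2.74 > 1, so demand is elastic.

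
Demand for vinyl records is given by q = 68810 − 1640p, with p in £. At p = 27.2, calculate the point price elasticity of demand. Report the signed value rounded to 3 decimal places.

dq/dp = −1640. At p = 27.2, q = 68810 − 1640(27.2) = 24202.
Ed = (dq/dp)·(p/q) = −1640 × (27.2/24202) = -1.84315…

-1.843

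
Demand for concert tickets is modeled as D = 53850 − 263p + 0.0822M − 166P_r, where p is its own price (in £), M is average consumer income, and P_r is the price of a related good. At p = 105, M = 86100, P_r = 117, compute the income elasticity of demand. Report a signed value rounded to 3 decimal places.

0.510

At the given values, D = 53850 − 263(105) + 0.0822(86100) − 166(117) = 13890.42.
∂D/∂M = 0.0822.
E = (0.0822) × (86100/13890.42) = 0.50951…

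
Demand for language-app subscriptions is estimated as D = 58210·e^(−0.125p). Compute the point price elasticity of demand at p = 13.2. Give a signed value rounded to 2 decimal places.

-1.65

dD/dp = −0.125·D = -1397.4. At p = 13.2, D = 11179.2.
Ed = (dD/dp)·(p/D) = (-1397.4) × (13.2/11179.2) = -1.65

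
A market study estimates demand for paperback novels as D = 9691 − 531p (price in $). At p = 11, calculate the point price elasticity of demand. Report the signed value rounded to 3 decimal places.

-1.517

dD/dp = −531. At p = 11, D = 9691 − 531(11) = 3850.
Ed = (dD/dp)·(p/D) = −531 × (11/3850) = -1.51714…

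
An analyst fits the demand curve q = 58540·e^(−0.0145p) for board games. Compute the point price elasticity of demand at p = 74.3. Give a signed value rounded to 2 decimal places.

dq/dp = −0.0145·q = -289.024. At p = 74.3, q = 19932.7.
Ed = (dq/dp)·(p/q) = (-289.024) × (74.3/19932.7) = -1.0773…

-1.08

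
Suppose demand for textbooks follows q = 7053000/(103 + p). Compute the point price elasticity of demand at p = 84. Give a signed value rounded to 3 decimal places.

-0.449

dq/dp = −7053000/(103 + p)² = -201.693. At p = 84, q = 37716.6.
Ed = (dq/dp)·(p/q) = (-201.693) × (84/37716.6) = -0.44919…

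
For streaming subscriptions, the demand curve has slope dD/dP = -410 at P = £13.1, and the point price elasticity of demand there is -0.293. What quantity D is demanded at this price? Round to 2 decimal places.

18331.06

Ed = (dD/dP)·(P/D) ⇒ D = (dD/dP)·P/Ed = (-410)·13.1/(-0.293) = 18331.0580…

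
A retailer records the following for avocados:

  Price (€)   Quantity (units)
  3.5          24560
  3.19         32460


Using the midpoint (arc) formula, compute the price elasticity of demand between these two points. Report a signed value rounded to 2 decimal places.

%ΔQ = (32460 − 24560) / [(24560 + 32460)/2] = 7900/28510 = 0.277095…
%ΔP = (3.19 − 3.5) / [(3.5 + 3.19)/2] = -0.31/3.345 = -0.092675…
Arc Ed = %ΔQ / %ΔP = (7900/28510) / (-0.31/3.345) = -2.9899…

-2.99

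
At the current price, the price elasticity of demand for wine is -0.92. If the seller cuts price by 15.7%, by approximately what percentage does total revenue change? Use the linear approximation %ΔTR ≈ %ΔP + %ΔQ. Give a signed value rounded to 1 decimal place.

%ΔQ ≈ Ed × %ΔP = (-0.92) × (-15.7%) = +14.4440%
%ΔTR ≈ %ΔP + %ΔQ = (-15.7%) + (+14.4440%) = -1.2560%

-1.3%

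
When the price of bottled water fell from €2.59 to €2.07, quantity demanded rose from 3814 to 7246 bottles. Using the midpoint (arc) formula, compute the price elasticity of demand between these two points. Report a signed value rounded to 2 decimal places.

-2.78

%ΔQ = (7246 − 3814) / [(3814 + 7246)/2] = 3432/5530 = 0.620614…
%ΔP = (2.07 − 2.59) / [(2.59 + 2.07)/2] = -0.52/2.33 = -0.223175…
Arc Ed = %ΔQ / %ΔP = (3432/5530) / (-0.52/2.33) = -2.7808…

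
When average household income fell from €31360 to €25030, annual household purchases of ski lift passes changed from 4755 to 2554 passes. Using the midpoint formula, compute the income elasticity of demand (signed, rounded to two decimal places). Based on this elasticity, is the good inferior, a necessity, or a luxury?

%ΔQ = (2554 − 4755)/[( 4755 + 2554)/2] = -2201/3654.5 = -0.602271…
%ΔIncome = (25030 − 31360)/[( 31360 + 25030)/2] = -6330/28195 = -0.224507…
E_income = (-2201/3654.5) / (-6330/28195) = 2.6826…
E_income > 1 ⇒ normal good, luxury.

2.68; luxury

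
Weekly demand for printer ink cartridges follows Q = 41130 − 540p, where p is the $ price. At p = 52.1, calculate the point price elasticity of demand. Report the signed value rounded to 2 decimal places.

-2.16

dQ/dp = −540. At p = 52.1, Q = 41130 − 540(52.1) = 12996.
Ed = (dQ/dp)·(p/Q) = −540 × (52.1/12996) = -2.1648…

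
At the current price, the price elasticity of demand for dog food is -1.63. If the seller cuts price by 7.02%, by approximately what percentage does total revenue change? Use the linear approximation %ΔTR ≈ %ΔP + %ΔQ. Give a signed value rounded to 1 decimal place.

%ΔQ ≈ Ed × %ΔP = (-1.63) × (-7.02%) = +11.4426%
%ΔTR ≈ %ΔP + %ΔQ = (-7.02%) + (+11.4426%) = +4.4226%

+4.4%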